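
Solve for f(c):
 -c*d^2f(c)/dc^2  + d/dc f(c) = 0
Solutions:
 f(c) = C1 + C2*c^2


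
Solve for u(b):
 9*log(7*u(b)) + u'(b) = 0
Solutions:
 Integral(1/(log(_y) + log(7)), (_y, u(b)))/9 = C1 - b


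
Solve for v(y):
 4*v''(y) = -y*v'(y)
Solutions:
 v(y) = C1 + C2*erf(sqrt(2)*y/4)


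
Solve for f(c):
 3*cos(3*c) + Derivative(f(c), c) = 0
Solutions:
 f(c) = C1 - sin(3*c)


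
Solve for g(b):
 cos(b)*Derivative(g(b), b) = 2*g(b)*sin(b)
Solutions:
 g(b) = C1/cos(b)^2


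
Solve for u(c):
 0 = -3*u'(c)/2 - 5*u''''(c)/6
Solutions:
 u(c) = C1 + C4*exp(-15^(2/3)*c/5) + (C2*sin(3*3^(1/6)*5^(2/3)*c/10) + C3*cos(3*3^(1/6)*5^(2/3)*c/10))*exp(15^(2/3)*c/10)


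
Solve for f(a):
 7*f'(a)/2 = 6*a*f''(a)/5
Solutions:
 f(a) = C1 + C2*a^(47/12)


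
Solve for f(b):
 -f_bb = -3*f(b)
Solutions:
 f(b) = C1*exp(-sqrt(3)*b) + C2*exp(sqrt(3)*b)


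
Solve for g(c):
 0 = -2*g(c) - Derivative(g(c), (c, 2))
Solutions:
 g(c) = C1*sin(sqrt(2)*c) + C2*cos(sqrt(2)*c)


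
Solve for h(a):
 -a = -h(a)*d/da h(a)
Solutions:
 h(a) = -sqrt(C1 + a^2)
 h(a) = sqrt(C1 + a^2)


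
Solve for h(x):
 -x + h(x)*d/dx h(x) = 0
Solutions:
 h(x) = -sqrt(C1 + x^2)
 h(x) = sqrt(C1 + x^2)


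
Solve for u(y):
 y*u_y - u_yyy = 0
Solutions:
 u(y) = C1 + Integral(C2*airyai(y) + C3*airybi(y), y)


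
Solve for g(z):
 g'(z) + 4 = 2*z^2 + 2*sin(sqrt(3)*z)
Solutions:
 g(z) = C1 + 2*z^3/3 - 4*z - 2*sqrt(3)*cos(sqrt(3)*z)/3


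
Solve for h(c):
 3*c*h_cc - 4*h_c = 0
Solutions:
 h(c) = C1 + C2*c^(7/3)


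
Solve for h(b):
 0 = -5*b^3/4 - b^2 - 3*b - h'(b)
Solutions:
 h(b) = C1 - 5*b^4/16 - b^3/3 - 3*b^2/2


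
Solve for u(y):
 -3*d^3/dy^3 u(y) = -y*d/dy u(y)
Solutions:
 u(y) = C1 + Integral(C2*airyai(3^(2/3)*y/3) + C3*airybi(3^(2/3)*y/3), y)


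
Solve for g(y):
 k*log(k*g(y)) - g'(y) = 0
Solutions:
 li(k*g(y))/k = C1 + k*y


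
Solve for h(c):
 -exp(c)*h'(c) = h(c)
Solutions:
 h(c) = C1*exp(exp(-c))


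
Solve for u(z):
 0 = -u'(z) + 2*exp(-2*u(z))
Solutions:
 u(z) = log(-sqrt(C1 + 4*z))
 u(z) = log(C1 + 4*z)/2


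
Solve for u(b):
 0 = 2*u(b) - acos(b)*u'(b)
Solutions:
 u(b) = C1*exp(2*Integral(1/acos(b), b))


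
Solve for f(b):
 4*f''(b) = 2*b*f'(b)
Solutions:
 f(b) = C1 + C2*erfi(b/2)


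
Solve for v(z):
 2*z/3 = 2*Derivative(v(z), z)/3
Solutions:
 v(z) = C1 + z^2/2


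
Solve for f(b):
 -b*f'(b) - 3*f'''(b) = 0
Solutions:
 f(b) = C1 + Integral(C2*airyai(-3^(2/3)*b/3) + C3*airybi(-3^(2/3)*b/3), b)


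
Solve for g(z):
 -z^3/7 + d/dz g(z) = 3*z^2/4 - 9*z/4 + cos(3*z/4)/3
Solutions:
 g(z) = C1 + z^4/28 + z^3/4 - 9*z^2/8 + 4*sin(3*z/4)/9


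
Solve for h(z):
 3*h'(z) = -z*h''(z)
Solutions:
 h(z) = C1 + C2/z^2


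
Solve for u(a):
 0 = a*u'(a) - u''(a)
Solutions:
 u(a) = C1 + C2*erfi(sqrt(2)*a/2)


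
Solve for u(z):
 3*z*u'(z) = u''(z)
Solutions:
 u(z) = C1 + C2*erfi(sqrt(6)*z/2)


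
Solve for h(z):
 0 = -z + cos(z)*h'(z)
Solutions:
 h(z) = C1 + Integral(z/cos(z), z)


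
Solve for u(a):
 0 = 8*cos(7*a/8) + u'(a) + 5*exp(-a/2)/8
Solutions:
 u(a) = C1 - 64*sin(7*a/8)/7 + 5*exp(-a/2)/4


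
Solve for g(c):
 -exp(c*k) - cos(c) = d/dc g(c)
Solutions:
 g(c) = C1 - sin(c) - exp(c*k)/k


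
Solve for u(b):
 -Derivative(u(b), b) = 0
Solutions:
 u(b) = C1


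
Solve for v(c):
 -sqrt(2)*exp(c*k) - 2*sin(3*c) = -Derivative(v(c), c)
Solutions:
 v(c) = C1 - 2*cos(3*c)/3 + sqrt(2)*exp(c*k)/k


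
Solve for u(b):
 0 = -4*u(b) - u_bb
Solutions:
 u(b) = C1*sin(2*b) + C2*cos(2*b)


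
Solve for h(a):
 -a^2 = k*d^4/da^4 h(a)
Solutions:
 h(a) = C1 + C2*a + C3*a^2 + C4*a^3 - a^6/(360*k)


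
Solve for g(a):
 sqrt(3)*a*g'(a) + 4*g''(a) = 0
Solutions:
 g(a) = C1 + C2*erf(sqrt(2)*3^(1/4)*a/4)


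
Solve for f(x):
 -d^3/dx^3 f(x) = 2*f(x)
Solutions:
 f(x) = C3*exp(-2^(1/3)*x) + (C1*sin(2^(1/3)*sqrt(3)*x/2) + C2*cos(2^(1/3)*sqrt(3)*x/2))*exp(2^(1/3)*x/2)


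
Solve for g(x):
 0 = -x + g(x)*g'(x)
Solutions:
 g(x) = -sqrt(C1 + x^2)
 g(x) = sqrt(C1 + x^2)


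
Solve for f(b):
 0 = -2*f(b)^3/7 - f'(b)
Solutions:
 f(b) = -sqrt(14)*sqrt(-1/(C1 - 2*b))/2
 f(b) = sqrt(14)*sqrt(-1/(C1 - 2*b))/2


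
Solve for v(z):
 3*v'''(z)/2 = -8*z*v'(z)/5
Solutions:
 v(z) = C1 + Integral(C2*airyai(-2*15^(2/3)*2^(1/3)*z/15) + C3*airybi(-2*15^(2/3)*2^(1/3)*z/15), z)


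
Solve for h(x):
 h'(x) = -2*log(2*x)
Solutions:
 h(x) = C1 - 2*x*log(x) - x*log(4) + 2*x


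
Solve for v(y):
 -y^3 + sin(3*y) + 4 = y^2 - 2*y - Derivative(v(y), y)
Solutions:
 v(y) = C1 + y^4/4 + y^3/3 - y^2 - 4*y + cos(3*y)/3


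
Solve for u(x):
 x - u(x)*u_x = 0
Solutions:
 u(x) = -sqrt(C1 + x^2)
 u(x) = sqrt(C1 + x^2)


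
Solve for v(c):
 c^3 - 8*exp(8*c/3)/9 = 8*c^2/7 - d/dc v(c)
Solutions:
 v(c) = C1 - c^4/4 + 8*c^3/21 + exp(8*c/3)/3


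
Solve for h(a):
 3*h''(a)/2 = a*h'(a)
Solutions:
 h(a) = C1 + C2*erfi(sqrt(3)*a/3)


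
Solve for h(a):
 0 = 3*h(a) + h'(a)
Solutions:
 h(a) = C1*exp(-3*a)


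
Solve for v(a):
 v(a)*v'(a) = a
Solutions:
 v(a) = -sqrt(C1 + a^2)
 v(a) = sqrt(C1 + a^2)


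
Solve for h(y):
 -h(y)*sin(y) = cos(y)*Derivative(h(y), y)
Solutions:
 h(y) = C1*cos(y)


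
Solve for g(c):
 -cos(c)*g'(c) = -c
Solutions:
 g(c) = C1 + Integral(c/cos(c), c)


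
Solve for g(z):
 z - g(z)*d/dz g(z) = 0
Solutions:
 g(z) = -sqrt(C1 + z^2)
 g(z) = sqrt(C1 + z^2)


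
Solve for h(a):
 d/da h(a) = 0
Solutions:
 h(a) = C1


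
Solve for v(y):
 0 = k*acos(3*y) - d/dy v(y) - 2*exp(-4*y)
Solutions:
 v(y) = C1 + k*y*acos(3*y) - k*sqrt(1 - 9*y^2)/3 + exp(-4*y)/2


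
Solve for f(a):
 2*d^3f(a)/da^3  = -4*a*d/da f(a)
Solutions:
 f(a) = C1 + Integral(C2*airyai(-2^(1/3)*a) + C3*airybi(-2^(1/3)*a), a)


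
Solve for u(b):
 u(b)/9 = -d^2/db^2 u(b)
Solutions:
 u(b) = C1*sin(b/3) + C2*cos(b/3)


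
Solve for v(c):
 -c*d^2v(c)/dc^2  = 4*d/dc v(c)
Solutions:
 v(c) = C1 + C2/c^3


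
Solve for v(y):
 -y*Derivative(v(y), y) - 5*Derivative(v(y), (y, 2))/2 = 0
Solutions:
 v(y) = C1 + C2*erf(sqrt(5)*y/5)


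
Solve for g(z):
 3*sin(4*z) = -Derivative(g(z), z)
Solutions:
 g(z) = C1 + 3*cos(4*z)/4


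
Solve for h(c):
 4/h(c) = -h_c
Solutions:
 h(c) = -sqrt(C1 - 8*c)
 h(c) = sqrt(C1 - 8*c)


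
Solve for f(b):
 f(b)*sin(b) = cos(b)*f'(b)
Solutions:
 f(b) = C1/cos(b)


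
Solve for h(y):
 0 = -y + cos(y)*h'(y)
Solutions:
 h(y) = C1 + Integral(y/cos(y), y)


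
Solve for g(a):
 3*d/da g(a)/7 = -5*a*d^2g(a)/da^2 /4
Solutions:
 g(a) = C1 + C2*a^(23/35)


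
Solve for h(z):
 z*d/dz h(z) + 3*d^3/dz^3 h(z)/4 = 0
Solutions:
 h(z) = C1 + Integral(C2*airyai(-6^(2/3)*z/3) + C3*airybi(-6^(2/3)*z/3), z)


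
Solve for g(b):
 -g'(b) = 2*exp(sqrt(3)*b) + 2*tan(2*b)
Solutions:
 g(b) = C1 - 2*sqrt(3)*exp(sqrt(3)*b)/3 + log(cos(2*b))


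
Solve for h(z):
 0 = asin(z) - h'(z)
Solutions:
 h(z) = C1 + z*asin(z) + sqrt(1 - z^2)


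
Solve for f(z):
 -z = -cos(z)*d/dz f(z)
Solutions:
 f(z) = C1 + Integral(z/cos(z), z)


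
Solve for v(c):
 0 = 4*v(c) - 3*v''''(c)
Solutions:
 v(c) = C1*exp(-sqrt(2)*3^(3/4)*c/3) + C2*exp(sqrt(2)*3^(3/4)*c/3) + C3*sin(sqrt(2)*3^(3/4)*c/3) + C4*cos(sqrt(2)*3^(3/4)*c/3)


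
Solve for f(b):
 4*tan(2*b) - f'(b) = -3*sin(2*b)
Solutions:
 f(b) = C1 - 2*log(cos(2*b)) - 3*cos(2*b)/2


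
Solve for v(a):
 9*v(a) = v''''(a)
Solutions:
 v(a) = C1*exp(-sqrt(3)*a) + C2*exp(sqrt(3)*a) + C3*sin(sqrt(3)*a) + C4*cos(sqrt(3)*a)


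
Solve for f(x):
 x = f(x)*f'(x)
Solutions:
 f(x) = -sqrt(C1 + x^2)
 f(x) = sqrt(C1 + x^2)


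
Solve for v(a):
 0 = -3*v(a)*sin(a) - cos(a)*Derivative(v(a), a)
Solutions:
 v(a) = C1*cos(a)^3


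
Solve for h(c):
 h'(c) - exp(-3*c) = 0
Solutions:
 h(c) = C1 - exp(-3*c)/3


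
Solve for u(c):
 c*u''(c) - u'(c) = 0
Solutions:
 u(c) = C1 + C2*c^2


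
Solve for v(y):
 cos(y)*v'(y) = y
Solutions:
 v(y) = C1 + Integral(y/cos(y), y)


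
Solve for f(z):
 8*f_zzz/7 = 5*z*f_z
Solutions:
 f(z) = C1 + Integral(C2*airyai(35^(1/3)*z/2) + C3*airybi(35^(1/3)*z/2), z)


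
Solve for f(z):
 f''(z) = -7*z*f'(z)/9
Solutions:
 f(z) = C1 + C2*erf(sqrt(14)*z/6)


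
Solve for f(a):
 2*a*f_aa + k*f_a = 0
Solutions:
 f(a) = C1 + a^(1 - re(k)/2)*(C2*sin(log(a)*Abs(im(k))/2) + C3*cos(log(a)*im(k)/2))


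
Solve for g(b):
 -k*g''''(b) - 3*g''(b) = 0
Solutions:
 g(b) = C1 + C2*b + C3*exp(-sqrt(3)*b*sqrt(-1/k)) + C4*exp(sqrt(3)*b*sqrt(-1/k))


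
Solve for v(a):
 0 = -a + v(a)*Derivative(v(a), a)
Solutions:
 v(a) = -sqrt(C1 + a^2)
 v(a) = sqrt(C1 + a^2)


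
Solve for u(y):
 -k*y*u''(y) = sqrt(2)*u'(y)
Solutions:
 u(y) = C1 + y^(((re(k) - sqrt(2))*re(k) + im(k)^2)/(re(k)^2 + im(k)^2))*(C2*sin(sqrt(2)*log(y)*Abs(im(k))/(re(k)^2 + im(k)^2)) + C3*cos(sqrt(2)*log(y)*im(k)/(re(k)^2 + im(k)^2)))


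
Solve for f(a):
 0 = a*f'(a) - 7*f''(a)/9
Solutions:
 f(a) = C1 + C2*erfi(3*sqrt(14)*a/14)


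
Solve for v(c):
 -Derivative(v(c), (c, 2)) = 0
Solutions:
 v(c) = C1 + C2*c


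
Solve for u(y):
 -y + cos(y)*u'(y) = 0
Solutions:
 u(y) = C1 + Integral(y/cos(y), y)


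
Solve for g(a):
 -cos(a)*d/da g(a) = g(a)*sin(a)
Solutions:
 g(a) = C1*cos(a)


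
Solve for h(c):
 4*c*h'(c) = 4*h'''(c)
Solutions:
 h(c) = C1 + Integral(C2*airyai(c) + C3*airybi(c), c)


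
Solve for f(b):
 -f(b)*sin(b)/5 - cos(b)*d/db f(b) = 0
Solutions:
 f(b) = C1*cos(b)^(1/5)


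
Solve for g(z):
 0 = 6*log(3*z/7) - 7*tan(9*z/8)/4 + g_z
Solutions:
 g(z) = C1 - 6*z*log(z) - 6*z*log(3) + 6*z + 6*z*log(7) - 14*log(cos(9*z/8))/9


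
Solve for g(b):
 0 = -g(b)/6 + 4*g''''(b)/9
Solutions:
 g(b) = C1*exp(-6^(1/4)*b/2) + C2*exp(6^(1/4)*b/2) + C3*sin(6^(1/4)*b/2) + C4*cos(6^(1/4)*b/2)


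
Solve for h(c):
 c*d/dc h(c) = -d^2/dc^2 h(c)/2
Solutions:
 h(c) = C1 + C2*erf(c)


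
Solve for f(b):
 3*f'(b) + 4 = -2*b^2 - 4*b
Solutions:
 f(b) = C1 - 2*b^3/9 - 2*b^2/3 - 4*b/3


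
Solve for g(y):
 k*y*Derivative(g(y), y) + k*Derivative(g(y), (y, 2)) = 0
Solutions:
 g(y) = C1 + C2*erf(sqrt(2)*y/2)


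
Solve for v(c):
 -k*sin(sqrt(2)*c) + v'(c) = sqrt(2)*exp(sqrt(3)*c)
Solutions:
 v(c) = C1 - sqrt(2)*k*cos(sqrt(2)*c)/2 + sqrt(6)*exp(sqrt(3)*c)/3


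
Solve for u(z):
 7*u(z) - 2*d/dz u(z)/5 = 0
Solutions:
 u(z) = C1*exp(35*z/2)


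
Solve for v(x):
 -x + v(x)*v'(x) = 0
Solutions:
 v(x) = -sqrt(C1 + x^2)
 v(x) = sqrt(C1 + x^2)


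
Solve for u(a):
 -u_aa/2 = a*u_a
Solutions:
 u(a) = C1 + C2*erf(a)


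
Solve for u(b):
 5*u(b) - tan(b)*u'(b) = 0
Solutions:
 u(b) = C1*sin(b)^5


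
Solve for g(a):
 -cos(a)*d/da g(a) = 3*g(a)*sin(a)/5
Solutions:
 g(a) = C1*cos(a)^(3/5)


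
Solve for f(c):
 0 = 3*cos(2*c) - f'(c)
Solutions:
 f(c) = C1 + 3*sin(2*c)/2


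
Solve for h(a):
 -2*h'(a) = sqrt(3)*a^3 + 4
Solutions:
 h(a) = C1 - sqrt(3)*a^4/8 - 2*a


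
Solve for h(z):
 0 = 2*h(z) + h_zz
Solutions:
 h(z) = C1*sin(sqrt(2)*z) + C2*cos(sqrt(2)*z)


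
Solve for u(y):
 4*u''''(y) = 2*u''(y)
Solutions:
 u(y) = C1 + C2*y + C3*exp(-sqrt(2)*y/2) + C4*exp(sqrt(2)*y/2)


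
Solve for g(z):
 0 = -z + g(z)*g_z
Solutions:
 g(z) = -sqrt(C1 + z^2)
 g(z) = sqrt(C1 + z^2)


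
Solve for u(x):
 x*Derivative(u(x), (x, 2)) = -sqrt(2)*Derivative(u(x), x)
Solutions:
 u(x) = C1 + C2*x^(1 - sqrt(2))


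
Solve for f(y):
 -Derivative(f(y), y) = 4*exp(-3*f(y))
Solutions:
 f(y) = log(C1 - 12*y)/3
 f(y) = log((-3^(1/3) - 3^(5/6)*I)*(C1 - 4*y)^(1/3)/2)
 f(y) = log((-3^(1/3) + 3^(5/6)*I)*(C1 - 4*y)^(1/3)/2)


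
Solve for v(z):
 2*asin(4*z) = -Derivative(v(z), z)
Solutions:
 v(z) = C1 - 2*z*asin(4*z) - sqrt(1 - 16*z^2)/2


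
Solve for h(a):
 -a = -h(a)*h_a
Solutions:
 h(a) = -sqrt(C1 + a^2)
 h(a) = sqrt(C1 + a^2)


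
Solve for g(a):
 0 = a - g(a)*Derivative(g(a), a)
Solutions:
 g(a) = -sqrt(C1 + a^2)
 g(a) = sqrt(C1 + a^2)


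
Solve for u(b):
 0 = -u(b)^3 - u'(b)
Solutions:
 u(b) = -sqrt(2)*sqrt(-1/(C1 - b))/2
 u(b) = sqrt(2)*sqrt(-1/(C1 - b))/2


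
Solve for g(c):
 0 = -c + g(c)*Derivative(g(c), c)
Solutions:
 g(c) = -sqrt(C1 + c^2)
 g(c) = sqrt(C1 + c^2)


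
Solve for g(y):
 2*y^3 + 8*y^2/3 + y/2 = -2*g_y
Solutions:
 g(y) = C1 - y^4/4 - 4*y^3/9 - y^2/8


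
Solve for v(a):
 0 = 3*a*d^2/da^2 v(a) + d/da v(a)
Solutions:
 v(a) = C1 + C2*a^(2/3)


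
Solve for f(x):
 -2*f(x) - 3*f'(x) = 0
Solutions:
 f(x) = C1*exp(-2*x/3)


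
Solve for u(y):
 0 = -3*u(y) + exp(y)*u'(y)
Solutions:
 u(y) = C1*exp(-3*exp(-y))


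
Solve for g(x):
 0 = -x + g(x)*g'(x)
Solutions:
 g(x) = -sqrt(C1 + x^2)
 g(x) = sqrt(C1 + x^2)


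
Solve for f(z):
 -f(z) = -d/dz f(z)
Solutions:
 f(z) = C1*exp(z)


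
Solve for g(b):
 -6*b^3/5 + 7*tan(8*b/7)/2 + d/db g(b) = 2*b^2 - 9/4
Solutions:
 g(b) = C1 + 3*b^4/10 + 2*b^3/3 - 9*b/4 + 49*log(cos(8*b/7))/16


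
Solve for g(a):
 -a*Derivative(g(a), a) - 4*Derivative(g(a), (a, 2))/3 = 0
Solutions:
 g(a) = C1 + C2*erf(sqrt(6)*a/4)


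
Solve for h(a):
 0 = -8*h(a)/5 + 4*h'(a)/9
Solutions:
 h(a) = C1*exp(18*a/5)


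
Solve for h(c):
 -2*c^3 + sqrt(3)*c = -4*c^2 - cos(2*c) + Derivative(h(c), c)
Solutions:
 h(c) = C1 - c^4/2 + 4*c^3/3 + sqrt(3)*c^2/2 + sin(2*c)/2


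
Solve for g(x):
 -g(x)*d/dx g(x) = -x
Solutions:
 g(x) = -sqrt(C1 + x^2)
 g(x) = sqrt(C1 + x^2)


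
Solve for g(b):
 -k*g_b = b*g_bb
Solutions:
 g(b) = C1 + b^(1 - re(k))*(C2*sin(log(b)*Abs(im(k))) + C3*cos(log(b)*im(k)))


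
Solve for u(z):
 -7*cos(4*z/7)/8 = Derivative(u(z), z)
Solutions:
 u(z) = C1 - 49*sin(4*z/7)/32


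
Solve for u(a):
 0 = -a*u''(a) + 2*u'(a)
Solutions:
 u(a) = C1 + C2*a^3


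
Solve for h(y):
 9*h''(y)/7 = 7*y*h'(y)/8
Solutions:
 h(y) = C1 + C2*erfi(7*y/12)


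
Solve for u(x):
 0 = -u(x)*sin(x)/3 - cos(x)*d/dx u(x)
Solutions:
 u(x) = C1*cos(x)^(1/3)


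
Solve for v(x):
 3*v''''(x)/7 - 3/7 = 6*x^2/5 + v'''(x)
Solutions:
 v(x) = C1 + C2*x + C3*x^2 + C4*exp(7*x/3) - x^5/50 - 3*x^4/70 - 71*x^3/490


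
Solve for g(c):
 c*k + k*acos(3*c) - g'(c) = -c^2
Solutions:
 g(c) = C1 + c^3/3 + c^2*k/2 + k*(c*acos(3*c) - sqrt(1 - 9*c^2)/3)


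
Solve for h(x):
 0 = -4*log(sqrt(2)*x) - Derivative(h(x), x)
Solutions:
 h(x) = C1 - 4*x*log(x) - x*log(4) + 4*x


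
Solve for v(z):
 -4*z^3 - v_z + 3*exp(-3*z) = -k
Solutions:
 v(z) = C1 + k*z - z^4 - exp(-3*z)


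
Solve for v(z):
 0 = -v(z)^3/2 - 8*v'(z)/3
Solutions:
 v(z) = -2*sqrt(2)*sqrt(-1/(C1 - 3*z))
 v(z) = 2*sqrt(2)*sqrt(-1/(C1 - 3*z))


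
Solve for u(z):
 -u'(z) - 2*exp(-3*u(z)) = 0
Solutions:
 u(z) = log(C1 - 6*z)/3
 u(z) = log((-3^(1/3) - 3^(5/6)*I)*(C1 - 2*z)^(1/3)/2)
 u(z) = log((-3^(1/3) + 3^(5/6)*I)*(C1 - 2*z)^(1/3)/2)


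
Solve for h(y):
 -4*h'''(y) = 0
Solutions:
 h(y) = C1 + C2*y + C3*y^2


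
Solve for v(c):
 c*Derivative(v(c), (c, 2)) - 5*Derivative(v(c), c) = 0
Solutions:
 v(c) = C1 + C2*c^6


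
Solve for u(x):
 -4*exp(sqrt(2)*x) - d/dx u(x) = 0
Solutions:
 u(x) = C1 - 2*sqrt(2)*exp(sqrt(2)*x)


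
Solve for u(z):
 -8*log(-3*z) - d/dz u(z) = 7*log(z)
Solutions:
 u(z) = C1 - 15*z*log(z) + z*(-8*log(3) + 15 - 8*I*pi)


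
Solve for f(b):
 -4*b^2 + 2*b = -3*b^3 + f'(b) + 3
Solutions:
 f(b) = C1 + 3*b^4/4 - 4*b^3/3 + b^2 - 3*b


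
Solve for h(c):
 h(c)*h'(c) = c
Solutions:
 h(c) = -sqrt(C1 + c^2)
 h(c) = sqrt(C1 + c^2)


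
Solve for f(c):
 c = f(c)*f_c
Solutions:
 f(c) = -sqrt(C1 + c^2)
 f(c) = sqrt(C1 + c^2)


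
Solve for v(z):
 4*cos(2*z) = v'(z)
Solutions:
 v(z) = C1 + 2*sin(2*z)


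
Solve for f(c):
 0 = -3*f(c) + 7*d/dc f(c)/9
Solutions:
 f(c) = C1*exp(27*c/7)


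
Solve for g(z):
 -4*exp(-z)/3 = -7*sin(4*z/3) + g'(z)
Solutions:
 g(z) = C1 - 21*cos(4*z/3)/4 + 4*exp(-z)/3


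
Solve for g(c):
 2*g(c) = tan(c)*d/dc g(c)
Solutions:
 g(c) = C1*sin(c)^2


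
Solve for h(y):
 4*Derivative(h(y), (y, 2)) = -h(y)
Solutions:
 h(y) = C1*sin(y/2) + C2*cos(y/2)


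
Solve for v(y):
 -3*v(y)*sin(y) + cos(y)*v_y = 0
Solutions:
 v(y) = C1/cos(y)^3


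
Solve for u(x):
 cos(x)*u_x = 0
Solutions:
 u(x) = C1


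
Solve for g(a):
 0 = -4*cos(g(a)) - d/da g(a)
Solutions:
 g(a) = pi - asin((C1 + exp(8*a))/(C1 - exp(8*a)))
 g(a) = asin((C1 + exp(8*a))/(C1 - exp(8*a)))


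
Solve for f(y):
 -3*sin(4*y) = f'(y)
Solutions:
 f(y) = C1 + 3*cos(4*y)/4


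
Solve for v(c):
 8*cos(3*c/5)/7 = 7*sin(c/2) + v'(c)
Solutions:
 v(c) = C1 + 40*sin(3*c/5)/21 + 14*cos(c/2)


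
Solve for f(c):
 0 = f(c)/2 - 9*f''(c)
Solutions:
 f(c) = C1*exp(-sqrt(2)*c/6) + C2*exp(sqrt(2)*c/6)


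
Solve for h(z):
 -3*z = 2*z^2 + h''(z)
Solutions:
 h(z) = C1 + C2*z - z^4/6 - z^3/2


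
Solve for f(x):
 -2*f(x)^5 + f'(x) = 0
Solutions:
 f(x) = -(-1/(C1 + 8*x))^(1/4)
 f(x) = (-1/(C1 + 8*x))^(1/4)
 f(x) = -I*(-1/(C1 + 8*x))^(1/4)
 f(x) = I*(-1/(C1 + 8*x))^(1/4)


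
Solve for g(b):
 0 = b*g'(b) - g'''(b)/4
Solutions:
 g(b) = C1 + Integral(C2*airyai(2^(2/3)*b) + C3*airybi(2^(2/3)*b), b)


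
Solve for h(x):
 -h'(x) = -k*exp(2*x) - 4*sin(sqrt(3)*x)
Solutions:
 h(x) = C1 + k*exp(2*x)/2 - 4*sqrt(3)*cos(sqrt(3)*x)/3


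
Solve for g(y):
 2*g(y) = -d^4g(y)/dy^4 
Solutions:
 g(y) = (C1*sin(2^(3/4)*y/2) + C2*cos(2^(3/4)*y/2))*exp(-2^(3/4)*y/2) + (C3*sin(2^(3/4)*y/2) + C4*cos(2^(3/4)*y/2))*exp(2^(3/4)*y/2)


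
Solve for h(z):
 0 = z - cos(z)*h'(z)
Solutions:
 h(z) = C1 + Integral(z/cos(z), z)


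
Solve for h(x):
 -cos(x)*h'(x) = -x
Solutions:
 h(x) = C1 + Integral(x/cos(x), x)


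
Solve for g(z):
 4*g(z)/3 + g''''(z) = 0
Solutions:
 g(z) = (C1*sin(3^(3/4)*z/3) + C2*cos(3^(3/4)*z/3))*exp(-3^(3/4)*z/3) + (C3*sin(3^(3/4)*z/3) + C4*cos(3^(3/4)*z/3))*exp(3^(3/4)*z/3)


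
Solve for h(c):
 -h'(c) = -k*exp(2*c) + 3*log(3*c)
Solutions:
 h(c) = C1 - 3*c*log(c) + 3*c*(1 - log(3)) + k*exp(2*c)/2


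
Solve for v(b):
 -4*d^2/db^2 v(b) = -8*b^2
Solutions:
 v(b) = C1 + C2*b + b^4/6


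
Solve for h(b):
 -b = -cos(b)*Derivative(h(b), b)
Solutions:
 h(b) = C1 + Integral(b/cos(b), b)


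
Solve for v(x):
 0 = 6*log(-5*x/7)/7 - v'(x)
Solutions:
 v(x) = C1 + 6*x*log(-x)/7 + 6*x*(-log(7) - 1 + log(5))/7


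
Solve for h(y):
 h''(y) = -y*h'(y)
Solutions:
 h(y) = C1 + C2*erf(sqrt(2)*y/2)


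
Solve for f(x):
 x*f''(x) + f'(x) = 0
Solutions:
 f(x) = C1 + C2*log(x)


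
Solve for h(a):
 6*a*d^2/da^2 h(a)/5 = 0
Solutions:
 h(a) = C1 + C2*a


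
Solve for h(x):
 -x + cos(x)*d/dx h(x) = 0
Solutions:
 h(x) = C1 + Integral(x/cos(x), x)


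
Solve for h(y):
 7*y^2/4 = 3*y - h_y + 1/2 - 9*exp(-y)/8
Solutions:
 h(y) = C1 - 7*y^3/12 + 3*y^2/2 + y/2 + 9*exp(-y)/8


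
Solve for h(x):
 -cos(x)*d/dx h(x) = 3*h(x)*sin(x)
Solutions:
 h(x) = C1*cos(x)^3


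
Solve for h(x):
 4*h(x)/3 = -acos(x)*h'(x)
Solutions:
 h(x) = C1*exp(-4*Integral(1/acos(x), x)/3)


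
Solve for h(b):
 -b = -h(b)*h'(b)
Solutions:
 h(b) = -sqrt(C1 + b^2)
 h(b) = sqrt(C1 + b^2)


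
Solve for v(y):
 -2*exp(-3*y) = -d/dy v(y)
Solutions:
 v(y) = C1 - 2*exp(-3*y)/3


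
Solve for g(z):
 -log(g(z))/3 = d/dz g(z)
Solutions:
 li(g(z)) = C1 - z/3


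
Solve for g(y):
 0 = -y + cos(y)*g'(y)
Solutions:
 g(y) = C1 + Integral(y/cos(y), y)


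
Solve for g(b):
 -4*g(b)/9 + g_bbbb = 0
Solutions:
 g(b) = C1*exp(-sqrt(6)*b/3) + C2*exp(sqrt(6)*b/3) + C3*sin(sqrt(6)*b/3) + C4*cos(sqrt(6)*b/3)


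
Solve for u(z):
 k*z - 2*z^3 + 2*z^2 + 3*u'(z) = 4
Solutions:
 u(z) = C1 - k*z^2/6 + z^4/6 - 2*z^3/9 + 4*z/3


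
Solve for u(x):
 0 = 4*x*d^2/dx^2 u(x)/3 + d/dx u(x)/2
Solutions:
 u(x) = C1 + C2*x^(5/8)


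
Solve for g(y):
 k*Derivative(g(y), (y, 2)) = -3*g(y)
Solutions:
 g(y) = C1*exp(-sqrt(3)*y*sqrt(-1/k)) + C2*exp(sqrt(3)*y*sqrt(-1/k))


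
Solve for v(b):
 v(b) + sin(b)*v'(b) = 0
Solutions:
 v(b) = C1*sqrt(cos(b) + 1)/sqrt(cos(b) - 1)


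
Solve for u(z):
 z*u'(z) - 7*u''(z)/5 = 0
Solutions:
 u(z) = C1 + C2*erfi(sqrt(70)*z/14)


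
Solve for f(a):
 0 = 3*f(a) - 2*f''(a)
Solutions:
 f(a) = C1*exp(-sqrt(6)*a/2) + C2*exp(sqrt(6)*a/2)


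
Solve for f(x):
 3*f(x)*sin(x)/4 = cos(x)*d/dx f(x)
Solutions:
 f(x) = C1/cos(x)^(3/4)


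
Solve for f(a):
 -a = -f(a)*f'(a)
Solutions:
 f(a) = -sqrt(C1 + a^2)
 f(a) = sqrt(C1 + a^2)


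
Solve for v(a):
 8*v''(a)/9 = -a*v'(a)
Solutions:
 v(a) = C1 + C2*erf(3*a/4)


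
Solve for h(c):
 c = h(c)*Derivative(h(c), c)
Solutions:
 h(c) = -sqrt(C1 + c^2)
 h(c) = sqrt(C1 + c^2)


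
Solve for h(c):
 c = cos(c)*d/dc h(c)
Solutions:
 h(c) = C1 + Integral(c/cos(c), c)


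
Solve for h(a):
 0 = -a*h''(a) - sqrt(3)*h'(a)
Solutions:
 h(a) = C1 + C2*a^(1 - sqrt(3))


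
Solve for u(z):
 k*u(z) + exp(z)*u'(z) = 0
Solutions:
 u(z) = C1*exp(k*exp(-z))


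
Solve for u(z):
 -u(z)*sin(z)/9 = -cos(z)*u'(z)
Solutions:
 u(z) = C1/cos(z)^(1/9)


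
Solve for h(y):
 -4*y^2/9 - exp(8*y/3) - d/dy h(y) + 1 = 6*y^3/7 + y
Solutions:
 h(y) = C1 - 3*y^4/14 - 4*y^3/27 - y^2/2 + y - 3*exp(8*y/3)/8


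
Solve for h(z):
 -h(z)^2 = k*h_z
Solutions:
 h(z) = k/(C1*k + z)


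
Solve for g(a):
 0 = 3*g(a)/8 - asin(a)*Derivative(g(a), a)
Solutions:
 g(a) = C1*exp(3*Integral(1/asin(a), a)/8)


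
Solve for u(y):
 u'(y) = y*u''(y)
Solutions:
 u(y) = C1 + C2*y^2


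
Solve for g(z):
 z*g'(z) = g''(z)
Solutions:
 g(z) = C1 + C2*erfi(sqrt(2)*z/2)


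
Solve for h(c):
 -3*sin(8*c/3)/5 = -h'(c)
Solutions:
 h(c) = C1 - 9*cos(8*c/3)/40


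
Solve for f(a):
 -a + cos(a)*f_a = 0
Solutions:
 f(a) = C1 + Integral(a/cos(a), a)


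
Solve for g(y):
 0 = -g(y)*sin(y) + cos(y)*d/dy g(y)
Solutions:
 g(y) = C1/cos(y)


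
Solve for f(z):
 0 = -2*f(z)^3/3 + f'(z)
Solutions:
 f(z) = -sqrt(6)*sqrt(-1/(C1 + 2*z))/2
 f(z) = sqrt(6)*sqrt(-1/(C1 + 2*z))/2


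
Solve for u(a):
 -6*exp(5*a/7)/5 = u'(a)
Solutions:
 u(a) = C1 - 42*exp(5*a/7)/25


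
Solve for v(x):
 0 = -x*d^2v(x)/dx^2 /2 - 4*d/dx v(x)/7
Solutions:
 v(x) = C1 + C2/x^(1/7)


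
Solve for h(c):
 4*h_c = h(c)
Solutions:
 h(c) = C1*exp(c/4)


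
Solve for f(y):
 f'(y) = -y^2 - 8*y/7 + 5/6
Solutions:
 f(y) = C1 - y^3/3 - 4*y^2/7 + 5*y/6


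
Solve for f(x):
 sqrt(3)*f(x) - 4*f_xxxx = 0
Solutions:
 f(x) = C1*exp(-sqrt(2)*3^(1/8)*x/2) + C2*exp(sqrt(2)*3^(1/8)*x/2) + C3*sin(sqrt(2)*3^(1/8)*x/2) + C4*cos(sqrt(2)*3^(1/8)*x/2)


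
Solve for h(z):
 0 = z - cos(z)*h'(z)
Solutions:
 h(z) = C1 + Integral(z/cos(z), z)


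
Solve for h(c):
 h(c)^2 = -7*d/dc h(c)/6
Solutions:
 h(c) = 7/(C1 + 6*c)


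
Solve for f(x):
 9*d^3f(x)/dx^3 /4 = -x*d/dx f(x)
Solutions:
 f(x) = C1 + Integral(C2*airyai(-2^(2/3)*3^(1/3)*x/3) + C3*airybi(-2^(2/3)*3^(1/3)*x/3), x)


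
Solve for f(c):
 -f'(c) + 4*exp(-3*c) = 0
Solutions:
 f(c) = C1 - 4*exp(-3*c)/3


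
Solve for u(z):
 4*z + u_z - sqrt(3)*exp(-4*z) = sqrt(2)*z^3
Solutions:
 u(z) = C1 + sqrt(2)*z^4/4 - 2*z^2 - sqrt(3)*exp(-4*z)/4


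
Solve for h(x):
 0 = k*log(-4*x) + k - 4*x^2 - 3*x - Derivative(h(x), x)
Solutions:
 h(x) = C1 + k*x*log(-x) + 2*k*x*log(2) - 4*x^3/3 - 3*x^2/2


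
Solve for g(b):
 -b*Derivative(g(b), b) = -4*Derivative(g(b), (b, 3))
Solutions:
 g(b) = C1 + Integral(C2*airyai(2^(1/3)*b/2) + C3*airybi(2^(1/3)*b/2), b)


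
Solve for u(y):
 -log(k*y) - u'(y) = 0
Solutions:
 u(y) = C1 - y*log(k*y) + y


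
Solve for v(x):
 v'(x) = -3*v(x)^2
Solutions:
 v(x) = 1/(C1 + 3*x)


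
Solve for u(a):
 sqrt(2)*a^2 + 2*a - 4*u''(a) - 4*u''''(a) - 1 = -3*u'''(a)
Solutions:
 u(a) = C1 + C2*a + sqrt(2)*a^4/48 + a^3*(4 + 3*sqrt(2))/48 + a^2*(4 - 7*sqrt(2))/64 + (C3*sin(sqrt(55)*a/8) + C4*cos(sqrt(55)*a/8))*exp(3*a/8)


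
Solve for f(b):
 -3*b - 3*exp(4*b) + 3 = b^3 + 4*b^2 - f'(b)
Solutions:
 f(b) = C1 + b^4/4 + 4*b^3/3 + 3*b^2/2 - 3*b + 3*exp(4*b)/4


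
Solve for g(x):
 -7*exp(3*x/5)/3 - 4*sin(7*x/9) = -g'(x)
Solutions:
 g(x) = C1 + 35*exp(3*x/5)/9 - 36*cos(7*x/9)/7


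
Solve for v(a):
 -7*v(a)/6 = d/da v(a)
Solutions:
 v(a) = C1*exp(-7*a/6)


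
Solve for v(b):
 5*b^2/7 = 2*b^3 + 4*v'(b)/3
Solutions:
 v(b) = C1 - 3*b^4/8 + 5*b^3/28


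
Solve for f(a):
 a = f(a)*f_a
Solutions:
 f(a) = -sqrt(C1 + a^2)
 f(a) = sqrt(C1 + a^2)


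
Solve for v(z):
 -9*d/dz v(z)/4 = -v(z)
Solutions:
 v(z) = C1*exp(4*z/9)


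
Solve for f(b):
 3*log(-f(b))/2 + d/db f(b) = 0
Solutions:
 -li(-f(b)) = C1 - 3*b/2


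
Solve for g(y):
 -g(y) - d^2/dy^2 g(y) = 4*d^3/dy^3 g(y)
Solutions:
 g(y) = C1*exp(y*(-2 + (12*sqrt(327) + 217)^(-1/3) + (12*sqrt(327) + 217)^(1/3))/24)*sin(sqrt(3)*y*(-(12*sqrt(327) + 217)^(1/3) + (12*sqrt(327) + 217)^(-1/3))/24) + C2*exp(y*(-2 + (12*sqrt(327) + 217)^(-1/3) + (12*sqrt(327) + 217)^(1/3))/24)*cos(sqrt(3)*y*(-(12*sqrt(327) + 217)^(1/3) + (12*sqrt(327) + 217)^(-1/3))/24) + C3*exp(-y*((12*sqrt(327) + 217)^(-1/3) + 1 + (12*sqrt(327) + 217)^(1/3))/12)


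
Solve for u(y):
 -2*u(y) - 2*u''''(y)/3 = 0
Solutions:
 u(y) = (C1*sin(sqrt(2)*3^(1/4)*y/2) + C2*cos(sqrt(2)*3^(1/4)*y/2))*exp(-sqrt(2)*3^(1/4)*y/2) + (C3*sin(sqrt(2)*3^(1/4)*y/2) + C4*cos(sqrt(2)*3^(1/4)*y/2))*exp(sqrt(2)*3^(1/4)*y/2)


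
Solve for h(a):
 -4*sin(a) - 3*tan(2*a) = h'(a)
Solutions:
 h(a) = C1 + 3*log(cos(2*a))/2 + 4*cos(a)


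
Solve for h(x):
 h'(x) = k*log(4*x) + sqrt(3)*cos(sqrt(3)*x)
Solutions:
 h(x) = C1 + k*x*(log(x) - 1) + 2*k*x*log(2) + sin(sqrt(3)*x)


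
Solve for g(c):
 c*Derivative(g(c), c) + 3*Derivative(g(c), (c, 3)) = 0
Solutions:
 g(c) = C1 + Integral(C2*airyai(-3^(2/3)*c/3) + C3*airybi(-3^(2/3)*c/3), c)


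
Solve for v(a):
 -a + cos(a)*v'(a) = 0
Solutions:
 v(a) = C1 + Integral(a/cos(a), a)


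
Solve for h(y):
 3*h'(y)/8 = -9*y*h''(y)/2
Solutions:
 h(y) = C1 + C2*y^(11/12)


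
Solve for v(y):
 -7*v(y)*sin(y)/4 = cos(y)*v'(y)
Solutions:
 v(y) = C1*cos(y)^(7/4)


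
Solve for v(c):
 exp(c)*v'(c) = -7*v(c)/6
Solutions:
 v(c) = C1*exp(7*exp(-c)/6)


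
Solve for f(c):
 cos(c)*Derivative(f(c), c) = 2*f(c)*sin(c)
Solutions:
 f(c) = C1/cos(c)^2


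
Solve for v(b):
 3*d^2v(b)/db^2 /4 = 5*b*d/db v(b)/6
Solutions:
 v(b) = C1 + C2*erfi(sqrt(5)*b/3)


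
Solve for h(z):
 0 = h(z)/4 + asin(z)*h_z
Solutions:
 h(z) = C1*exp(-Integral(1/asin(z), z)/4)


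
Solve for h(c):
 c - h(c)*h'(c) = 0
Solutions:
 h(c) = -sqrt(C1 + c^2)
 h(c) = sqrt(C1 + c^2)


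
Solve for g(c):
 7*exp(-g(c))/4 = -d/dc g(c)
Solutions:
 g(c) = log(C1 - 7*c/4)


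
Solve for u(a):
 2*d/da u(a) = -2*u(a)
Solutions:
 u(a) = C1*exp(-a)


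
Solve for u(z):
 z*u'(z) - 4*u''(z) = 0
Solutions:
 u(z) = C1 + C2*erfi(sqrt(2)*z/4)


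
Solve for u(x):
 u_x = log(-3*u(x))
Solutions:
 -Integral(1/(log(-_y) + log(3)), (_y, u(x))) = C1 - x


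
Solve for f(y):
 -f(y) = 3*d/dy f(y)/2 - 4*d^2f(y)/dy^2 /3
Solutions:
 f(y) = C1*exp(y*(9 - sqrt(273))/16) + C2*exp(y*(9 + sqrt(273))/16)


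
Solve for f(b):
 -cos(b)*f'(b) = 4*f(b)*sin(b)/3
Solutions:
 f(b) = C1*cos(b)^(4/3)


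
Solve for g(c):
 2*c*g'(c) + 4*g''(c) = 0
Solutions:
 g(c) = C1 + C2*erf(c/2)


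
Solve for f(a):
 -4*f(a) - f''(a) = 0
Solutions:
 f(a) = C1*sin(2*a) + C2*cos(2*a)


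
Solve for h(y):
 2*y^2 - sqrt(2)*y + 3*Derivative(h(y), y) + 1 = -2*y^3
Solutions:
 h(y) = C1 - y^4/6 - 2*y^3/9 + sqrt(2)*y^2/6 - y/3


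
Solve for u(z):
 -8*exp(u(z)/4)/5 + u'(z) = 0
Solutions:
 u(z) = 4*log(-1/(C1 + 8*z)) + 4*log(20)


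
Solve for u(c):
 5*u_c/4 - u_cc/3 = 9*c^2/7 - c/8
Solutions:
 u(c) = C1 + C2*exp(15*c/4) + 12*c^3/35 + 157*c^2/700 + 314*c/2625


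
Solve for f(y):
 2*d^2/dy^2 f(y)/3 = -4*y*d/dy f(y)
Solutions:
 f(y) = C1 + C2*erf(sqrt(3)*y)


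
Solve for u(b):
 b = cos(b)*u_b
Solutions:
 u(b) = C1 + Integral(b/cos(b), b)


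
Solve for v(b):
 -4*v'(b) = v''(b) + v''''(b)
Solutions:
 v(b) = C1 + C2*exp(-3^(1/3)*b*(-(18 + sqrt(327))^(1/3) + 3^(1/3)/(18 + sqrt(327))^(1/3))/6)*sin(3^(1/6)*b*(3/(18 + sqrt(327))^(1/3) + 3^(2/3)*(18 + sqrt(327))^(1/3))/6) + C3*exp(-3^(1/3)*b*(-(18 + sqrt(327))^(1/3) + 3^(1/3)/(18 + sqrt(327))^(1/3))/6)*cos(3^(1/6)*b*(3/(18 + sqrt(327))^(1/3) + 3^(2/3)*(18 + sqrt(327))^(1/3))/6) + C4*exp(3^(1/3)*b*(-(18 + sqrt(327))^(1/3) + 3^(1/3)/(18 + sqrt(327))^(1/3))/3)


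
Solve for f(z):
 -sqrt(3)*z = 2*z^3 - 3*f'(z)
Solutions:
 f(z) = C1 + z^4/6 + sqrt(3)*z^2/6


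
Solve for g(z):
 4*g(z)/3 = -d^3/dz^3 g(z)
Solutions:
 g(z) = C3*exp(-6^(2/3)*z/3) + (C1*sin(2^(2/3)*3^(1/6)*z/2) + C2*cos(2^(2/3)*3^(1/6)*z/2))*exp(6^(2/3)*z/6)


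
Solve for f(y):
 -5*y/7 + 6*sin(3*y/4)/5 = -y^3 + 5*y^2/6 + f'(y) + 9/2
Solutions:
 f(y) = C1 + y^4/4 - 5*y^3/18 - 5*y^2/14 - 9*y/2 - 8*cos(3*y/4)/5


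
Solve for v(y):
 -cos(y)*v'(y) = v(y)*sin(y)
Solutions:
 v(y) = C1*cos(y)


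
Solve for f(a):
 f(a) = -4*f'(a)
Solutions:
 f(a) = C1*exp(-a/4)


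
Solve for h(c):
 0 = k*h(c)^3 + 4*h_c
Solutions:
 h(c) = -sqrt(2)*sqrt(-1/(C1 - c*k))
 h(c) = sqrt(2)*sqrt(-1/(C1 - c*k))


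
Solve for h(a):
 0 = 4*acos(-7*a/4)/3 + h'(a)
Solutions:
 h(a) = C1 - 4*a*acos(-7*a/4)/3 - 4*sqrt(16 - 49*a^2)/21


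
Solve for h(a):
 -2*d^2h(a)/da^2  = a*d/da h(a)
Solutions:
 h(a) = C1 + C2*erf(a/2)


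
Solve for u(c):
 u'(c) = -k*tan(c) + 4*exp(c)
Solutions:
 u(c) = C1 + k*log(cos(c)) + 4*exp(c)


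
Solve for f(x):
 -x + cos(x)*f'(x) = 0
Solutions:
 f(x) = C1 + Integral(x/cos(x), x)


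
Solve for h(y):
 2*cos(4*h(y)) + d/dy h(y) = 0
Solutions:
 h(y) = -asin((C1 + exp(16*y))/(C1 - exp(16*y)))/4 + pi/4
 h(y) = asin((C1 + exp(16*y))/(C1 - exp(16*y)))/4


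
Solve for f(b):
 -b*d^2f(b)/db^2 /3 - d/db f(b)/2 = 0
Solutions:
 f(b) = C1 + C2/sqrt(b)


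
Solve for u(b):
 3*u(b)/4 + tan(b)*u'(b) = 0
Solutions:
 u(b) = C1/sin(b)^(3/4)


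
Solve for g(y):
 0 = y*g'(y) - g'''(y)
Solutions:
 g(y) = C1 + Integral(C2*airyai(y) + C3*airybi(y), y)


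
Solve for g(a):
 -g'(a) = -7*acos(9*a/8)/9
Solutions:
 g(a) = C1 + 7*a*acos(9*a/8)/9 - 7*sqrt(64 - 81*a^2)/81


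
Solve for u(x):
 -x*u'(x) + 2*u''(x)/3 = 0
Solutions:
 u(x) = C1 + C2*erfi(sqrt(3)*x/2)


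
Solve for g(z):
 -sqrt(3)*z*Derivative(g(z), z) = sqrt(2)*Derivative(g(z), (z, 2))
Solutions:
 g(z) = C1 + C2*erf(6^(1/4)*z/2)


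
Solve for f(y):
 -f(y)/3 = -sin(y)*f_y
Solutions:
 f(y) = C1*(cos(y) - 1)^(1/6)/(cos(y) + 1)^(1/6)


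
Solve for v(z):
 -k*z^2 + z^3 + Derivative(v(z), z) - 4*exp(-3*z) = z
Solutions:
 v(z) = C1 + k*z^3/3 - z^4/4 + z^2/2 - 4*exp(-3*z)/3


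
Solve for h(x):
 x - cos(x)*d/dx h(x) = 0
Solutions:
 h(x) = C1 + Integral(x/cos(x), x)


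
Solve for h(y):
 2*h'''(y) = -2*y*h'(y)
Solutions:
 h(y) = C1 + Integral(C2*airyai(-y) + C3*airybi(-y), y)


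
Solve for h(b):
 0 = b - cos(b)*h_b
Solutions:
 h(b) = C1 + Integral(b/cos(b), b)


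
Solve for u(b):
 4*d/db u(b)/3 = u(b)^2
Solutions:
 u(b) = -4/(C1 + 3*b)


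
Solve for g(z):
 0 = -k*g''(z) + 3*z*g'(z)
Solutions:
 g(z) = C1 + C2*erf(sqrt(6)*z*sqrt(-1/k)/2)/sqrt(-1/k)


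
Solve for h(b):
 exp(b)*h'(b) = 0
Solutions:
 h(b) = C1


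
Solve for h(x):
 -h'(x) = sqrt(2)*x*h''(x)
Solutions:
 h(x) = C1 + C2*x^(1 - sqrt(2)/2)


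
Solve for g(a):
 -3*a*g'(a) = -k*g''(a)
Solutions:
 g(a) = C1 + C2*erf(sqrt(6)*a*sqrt(-1/k)/2)/sqrt(-1/k)


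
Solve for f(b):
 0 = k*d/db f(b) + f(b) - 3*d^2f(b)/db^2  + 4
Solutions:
 f(b) = C1*exp(b*(k - sqrt(k^2 + 12))/6) + C2*exp(b*(k + sqrt(k^2 + 12))/6) - 4


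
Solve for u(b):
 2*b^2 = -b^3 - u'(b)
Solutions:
 u(b) = C1 - b^4/4 - 2*b^3/3


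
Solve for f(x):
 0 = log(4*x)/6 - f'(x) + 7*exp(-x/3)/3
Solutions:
 f(x) = C1 + x*log(x)/6 + x*(-1 + 2*log(2))/6 - 7*exp(-x/3)


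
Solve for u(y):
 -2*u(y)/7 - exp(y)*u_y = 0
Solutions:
 u(y) = C1*exp(2*exp(-y)/7)


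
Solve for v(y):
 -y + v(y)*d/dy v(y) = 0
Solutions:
 v(y) = -sqrt(C1 + y^2)
 v(y) = sqrt(C1 + y^2)


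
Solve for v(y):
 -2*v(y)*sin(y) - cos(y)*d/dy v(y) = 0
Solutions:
 v(y) = C1*cos(y)^2


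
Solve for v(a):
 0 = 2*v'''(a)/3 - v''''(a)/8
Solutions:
 v(a) = C1 + C2*a + C3*a^2 + C4*exp(16*a/3)


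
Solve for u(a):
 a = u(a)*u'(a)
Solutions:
 u(a) = -sqrt(C1 + a^2)
 u(a) = sqrt(C1 + a^2)


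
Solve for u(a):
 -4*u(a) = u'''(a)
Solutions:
 u(a) = C3*exp(-2^(2/3)*a) + (C1*sin(2^(2/3)*sqrt(3)*a/2) + C2*cos(2^(2/3)*sqrt(3)*a/2))*exp(2^(2/3)*a/2)


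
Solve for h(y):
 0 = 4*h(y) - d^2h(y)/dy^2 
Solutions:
 h(y) = C1*exp(-2*y) + C2*exp(2*y)


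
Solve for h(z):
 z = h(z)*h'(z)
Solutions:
 h(z) = -sqrt(C1 + z^2)
 h(z) = sqrt(C1 + z^2)


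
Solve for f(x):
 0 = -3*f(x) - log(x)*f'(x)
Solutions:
 f(x) = C1*exp(-3*li(x))


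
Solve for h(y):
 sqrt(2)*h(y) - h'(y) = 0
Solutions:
 h(y) = C1*exp(sqrt(2)*y)


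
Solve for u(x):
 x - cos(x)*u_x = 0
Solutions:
 u(x) = C1 + Integral(x/cos(x), x)


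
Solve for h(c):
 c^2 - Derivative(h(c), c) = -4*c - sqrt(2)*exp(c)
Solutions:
 h(c) = C1 + c^3/3 + 2*c^2 + sqrt(2)*exp(c)


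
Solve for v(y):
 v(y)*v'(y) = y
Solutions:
 v(y) = -sqrt(C1 + y^2)
 v(y) = sqrt(C1 + y^2)


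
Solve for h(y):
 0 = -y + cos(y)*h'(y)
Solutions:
 h(y) = C1 + Integral(y/cos(y), y)


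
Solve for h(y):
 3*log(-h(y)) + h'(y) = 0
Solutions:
 -li(-h(y)) = C1 - 3*y


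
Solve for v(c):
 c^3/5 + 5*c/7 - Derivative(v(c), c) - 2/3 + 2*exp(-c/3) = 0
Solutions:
 v(c) = C1 + c^4/20 + 5*c^2/14 - 2*c/3 - 6*exp(-c/3)


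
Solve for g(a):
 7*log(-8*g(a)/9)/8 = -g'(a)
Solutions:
 8*Integral(1/(log(-_y) - 2*log(3) + 3*log(2)), (_y, g(a)))/7 = C1 - a


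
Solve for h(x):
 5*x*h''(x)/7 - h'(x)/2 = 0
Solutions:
 h(x) = C1 + C2*x^(17/10)


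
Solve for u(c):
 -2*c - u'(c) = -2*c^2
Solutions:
 u(c) = C1 + 2*c^3/3 - c^2


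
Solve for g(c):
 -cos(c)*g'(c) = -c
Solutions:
 g(c) = C1 + Integral(c/cos(c), c)


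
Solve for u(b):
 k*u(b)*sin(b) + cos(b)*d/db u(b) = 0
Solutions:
 u(b) = C1*exp(k*log(cos(b)))


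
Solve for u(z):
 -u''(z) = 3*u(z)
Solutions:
 u(z) = C1*sin(sqrt(3)*z) + C2*cos(sqrt(3)*z)


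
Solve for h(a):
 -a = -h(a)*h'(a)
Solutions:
 h(a) = -sqrt(C1 + a^2)
 h(a) = sqrt(C1 + a^2)


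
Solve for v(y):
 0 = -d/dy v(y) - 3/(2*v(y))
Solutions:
 v(y) = -sqrt(C1 - 3*y)
 v(y) = sqrt(C1 - 3*y)


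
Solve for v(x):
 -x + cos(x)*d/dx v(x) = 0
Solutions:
 v(x) = C1 + Integral(x/cos(x), x)


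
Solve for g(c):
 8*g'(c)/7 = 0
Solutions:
 g(c) = C1


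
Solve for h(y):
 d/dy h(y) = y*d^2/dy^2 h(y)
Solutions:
 h(y) = C1 + C2*y^2


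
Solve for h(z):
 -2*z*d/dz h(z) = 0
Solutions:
 h(z) = C1


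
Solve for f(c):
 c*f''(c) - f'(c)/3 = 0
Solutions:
 f(c) = C1 + C2*c^(4/3)


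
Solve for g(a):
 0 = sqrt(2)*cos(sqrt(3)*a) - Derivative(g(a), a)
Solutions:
 g(a) = C1 + sqrt(6)*sin(sqrt(3)*a)/3


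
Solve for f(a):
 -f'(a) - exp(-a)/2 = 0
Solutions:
 f(a) = C1 + exp(-a)/2


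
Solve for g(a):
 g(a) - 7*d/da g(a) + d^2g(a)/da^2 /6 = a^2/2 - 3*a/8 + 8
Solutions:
 g(a) = C1*exp(a*(21 - sqrt(435))) + C2*exp(a*(sqrt(435) + 21)) + a^2/2 + 53*a/8 + 1301/24


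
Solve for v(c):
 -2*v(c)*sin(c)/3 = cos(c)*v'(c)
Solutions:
 v(c) = C1*cos(c)^(2/3)


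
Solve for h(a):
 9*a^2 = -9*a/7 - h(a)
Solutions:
 h(a) = 9*a*(-7*a - 1)/7


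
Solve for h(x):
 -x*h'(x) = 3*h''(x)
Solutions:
 h(x) = C1 + C2*erf(sqrt(6)*x/6)


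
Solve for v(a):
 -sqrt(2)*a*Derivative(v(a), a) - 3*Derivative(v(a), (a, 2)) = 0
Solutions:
 v(a) = C1 + C2*erf(2^(3/4)*sqrt(3)*a/6)


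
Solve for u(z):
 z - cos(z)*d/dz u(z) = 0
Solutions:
 u(z) = C1 + Integral(z/cos(z), z)


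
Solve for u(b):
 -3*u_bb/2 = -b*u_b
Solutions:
 u(b) = C1 + C2*erfi(sqrt(3)*b/3)


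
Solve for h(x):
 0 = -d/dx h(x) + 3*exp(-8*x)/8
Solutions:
 h(x) = C1 - 3*exp(-8*x)/64


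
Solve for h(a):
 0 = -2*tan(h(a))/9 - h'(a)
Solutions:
 h(a) = pi - asin(C1*exp(-2*a/9))
 h(a) = asin(C1*exp(-2*a/9))


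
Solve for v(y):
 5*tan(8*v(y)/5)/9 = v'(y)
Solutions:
 v(y) = -5*asin(C1*exp(8*y/9))/8 + 5*pi/8
 v(y) = 5*asin(C1*exp(8*y/9))/8


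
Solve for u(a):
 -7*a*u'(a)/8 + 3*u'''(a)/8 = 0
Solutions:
 u(a) = C1 + Integral(C2*airyai(3^(2/3)*7^(1/3)*a/3) + C3*airybi(3^(2/3)*7^(1/3)*a/3), a)


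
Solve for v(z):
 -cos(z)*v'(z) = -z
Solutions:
 v(z) = C1 + Integral(z/cos(z), z)


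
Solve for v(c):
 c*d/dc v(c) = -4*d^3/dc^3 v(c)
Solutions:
 v(c) = C1 + Integral(C2*airyai(-2^(1/3)*c/2) + C3*airybi(-2^(1/3)*c/2), c)


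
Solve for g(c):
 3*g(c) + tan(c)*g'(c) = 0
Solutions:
 g(c) = C1/sin(c)^3


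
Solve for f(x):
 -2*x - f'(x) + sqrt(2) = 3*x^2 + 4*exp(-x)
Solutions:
 f(x) = C1 - x^3 - x^2 + sqrt(2)*x + 4*exp(-x)


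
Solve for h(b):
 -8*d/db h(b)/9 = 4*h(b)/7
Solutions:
 h(b) = C1*exp(-9*b/14)


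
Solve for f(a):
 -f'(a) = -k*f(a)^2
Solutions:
 f(a) = -1/(C1 + a*k)


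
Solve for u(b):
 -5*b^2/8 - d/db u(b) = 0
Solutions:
 u(b) = C1 - 5*b^3/24


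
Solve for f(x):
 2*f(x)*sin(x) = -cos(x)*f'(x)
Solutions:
 f(x) = C1*cos(x)^2


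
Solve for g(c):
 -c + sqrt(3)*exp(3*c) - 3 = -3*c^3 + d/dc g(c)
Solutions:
 g(c) = C1 + 3*c^4/4 - c^2/2 - 3*c + sqrt(3)*exp(3*c)/3


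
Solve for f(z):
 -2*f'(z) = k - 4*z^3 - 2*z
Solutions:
 f(z) = C1 - k*z/2 + z^4/2 + z^2/2


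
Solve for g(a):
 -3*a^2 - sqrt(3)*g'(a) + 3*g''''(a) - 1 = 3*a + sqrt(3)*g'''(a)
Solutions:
 g(a) = C1 + C2*exp(a*(-12^(1/3)*(9*sqrt(255) + 83*sqrt(3))^(1/3) - 2*18^(1/3)/(9*sqrt(255) + 83*sqrt(3))^(1/3) + 4*sqrt(3))/36)*sin(2^(1/3)*3^(1/6)*a*(-2^(1/3)*3^(2/3)*(9*sqrt(255) + 83*sqrt(3))^(1/3) + 6/(9*sqrt(255) + 83*sqrt(3))^(1/3))/36) + C3*exp(a*(-12^(1/3)*(9*sqrt(255) + 83*sqrt(3))^(1/3) - 2*18^(1/3)/(9*sqrt(255) + 83*sqrt(3))^(1/3) + 4*sqrt(3))/36)*cos(2^(1/3)*3^(1/6)*a*(-2^(1/3)*3^(2/3)*(9*sqrt(255) + 83*sqrt(3))^(1/3) + 6/(9*sqrt(255) + 83*sqrt(3))^(1/3))/36) + C4*exp(a*(2*18^(1/3)/(9*sqrt(255) + 83*sqrt(3))^(1/3) + 2*sqrt(3) + 12^(1/3)*(9*sqrt(255) + 83*sqrt(3))^(1/3))/18) - sqrt(3)*a^3/3 - sqrt(3)*a^2/2 + 5*sqrt(3)*a/3


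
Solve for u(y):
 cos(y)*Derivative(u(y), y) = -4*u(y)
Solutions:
 u(y) = C1*(sin(y)^2 - 2*sin(y) + 1)/(sin(y)^2 + 2*sin(y) + 1)


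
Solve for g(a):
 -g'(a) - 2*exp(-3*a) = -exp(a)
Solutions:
 g(a) = C1 + exp(a) + 2*exp(-3*a)/3


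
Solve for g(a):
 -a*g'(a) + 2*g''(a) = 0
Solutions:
 g(a) = C1 + C2*erfi(a/2)


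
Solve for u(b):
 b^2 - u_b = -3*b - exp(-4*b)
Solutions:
 u(b) = C1 + b^3/3 + 3*b^2/2 - exp(-4*b)/4


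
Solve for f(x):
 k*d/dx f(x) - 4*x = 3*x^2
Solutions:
 f(x) = C1 + x^3/k + 2*x^2/k


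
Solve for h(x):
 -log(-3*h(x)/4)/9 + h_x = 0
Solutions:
 -9*Integral(1/(log(-_y) - 2*log(2) + log(3)), (_y, h(x))) = C1 - x
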